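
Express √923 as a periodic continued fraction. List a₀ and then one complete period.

[30; 2, 1, 1, 1, 2, 60]

a₀ = ⌊√923⌋ = 30.
With m₀=0, d₀=1 and mₖ₊₁ = dₖaₖ − mₖ, dₖ₊₁ = (n − mₖ₊₁²)/dₖ, aₖ₊₁ = ⌊(a₀+mₖ₊₁)/dₖ₊₁⌋:
  k=1: m=30, d=23, a=2
  k=2: m=16, d=29, a=1
  k=3: m=13, d=26, a=1
  k=4: m=13, d=29, a=1
  k=5: m=16, d=23, a=2
  k=6: m=30, d=1, a=60
d=1 and a=2a₀=60 at k=6, so the next step gives (m, d) = (30, 23) again — its k=1 value — and the period has length 6.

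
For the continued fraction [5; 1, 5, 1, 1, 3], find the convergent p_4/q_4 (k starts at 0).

Using pₖ = aₖpₖ₋₁ + pₖ₋₂, qₖ = aₖqₖ₋₁ + qₖ₋₂ (with p₋₁=1, p₋₂=0, q₋₁=0, q₋₂=1):
  k=0: a=5, p=5, q=1
  k=1: a=1, p=6, q=1
  k=2: a=5, p=35, q=6
  k=3: a=1, p=41, q=7
  k=4: a=1, p=76, q=13

76/13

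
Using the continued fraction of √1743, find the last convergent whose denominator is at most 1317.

√1743 = [41; 1, 2, 1, 82, …] (period length 4).
Convergents:
  p_0/q_0 = 41/1
  p_1/q_1 = 42/1
  p_2/q_2 = 125/3
  p_3/q_3 = 167/4
  p_4/q_4 = 13819/331
  p_5/q_5 = 13986/335
  p_6/q_6 = 41791/1001
  p_7/q_7 = 55777/1336
q_6 = 1001 ≤ 1317 < 1336 = q_7, so the answer is 41791/1001.

41791/1001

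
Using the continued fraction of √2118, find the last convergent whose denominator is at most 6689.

√2118 = [46; 46, 92, …] (period length 2).
Convergents:
  p_0/q_0 = 46/1
  p_1/q_1 = 2117/46
  p_2/q_2 = 194810/4233
  p_3/q_3 = 8963377/194764
q_2 = 4233 ≤ 6689 < 194764 = q_3, so the answer is 194810/4233.

194810/4233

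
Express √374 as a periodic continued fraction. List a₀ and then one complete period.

a₀ = ⌊√374⌋ = 19.
With m₀=0, d₀=1 and mₖ₊₁ = dₖaₖ − mₖ, dₖ₊₁ = (n − mₖ₊₁²)/dₖ, aₖ₊₁ = ⌊(a₀+mₖ₊₁)/dₖ₊₁⌋:
  k=1: m=19, d=13, a=2
  k=2: m=7, d=25, a=1
  k=3: m=18, d=2, a=18
  k=4: m=18, d=25, a=1
  k=5: m=7, d=13, a=2
  k=6: m=19, d=1, a=38
d=1 and a=2a₀=38 at k=6, so the next step gives (m, d) = (19, 13) again — its k=1 value — and the period has length 6.

[19; 2, 1, 18, 1, 2, 38]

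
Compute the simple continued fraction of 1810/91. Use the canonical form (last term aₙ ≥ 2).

1810 = 19*91 + 81
91 = 1*81 + 10
81 = 8*10 + 1
10 = 10*1 + 0  (stop)
So 1810/91 = [19; 1, 8, 10].

[19; 1, 8, 10]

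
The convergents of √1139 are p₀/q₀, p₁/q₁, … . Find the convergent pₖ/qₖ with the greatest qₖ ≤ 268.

√1139 = [33; 1, 2, 1, 66, …] (period length 4).
Convergents:
  p_0/q_0 = 33/1
  p_1/q_1 = 34/1
  p_2/q_2 = 101/3
  p_3/q_3 = 135/4
  p_4/q_4 = 9011/267
  p_5/q_5 = 9146/271
q_4 = 267 ≤ 268 < 271 = q_5, so the answer is 9011/267.

9011/267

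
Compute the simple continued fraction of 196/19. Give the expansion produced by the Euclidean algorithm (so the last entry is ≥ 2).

[10; 3, 6]

196 = 10*19 + 6
19 = 3*6 + 1
6 = 6*1 + 0  (stop)
So 196/19 = [10; 3, 6].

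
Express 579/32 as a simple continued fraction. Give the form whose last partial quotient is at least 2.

579 = 18·32 + 3
32 = 10·3 + 2
3 = 1·2 + 1
2 = 2·1 + 0  (stop)
So 579/32 = [18; 10, 1, 2].

[18; 10, 1, 2]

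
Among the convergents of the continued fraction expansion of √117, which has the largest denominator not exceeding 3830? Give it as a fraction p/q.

√117 = [10; 1, 4, 2, 4, 1, 20, …] (period length 6).
Convergents:
  p_0/q_0 = 10/1
  p_1/q_1 = 11/1
  p_2/q_2 = 54/5
  p_3/q_3 = 119/11
  p_4/q_4 = 530/49
  p_5/q_5 = 649/60
  p_6/q_6 = 13510/1249
  p_7/q_7 = 14159/1309
  p_8/q_8 = 70146/6485
q_7 = 1309 ≤ 3830 < 6485 = q_8, so the answer is 14159/1309.

14159/1309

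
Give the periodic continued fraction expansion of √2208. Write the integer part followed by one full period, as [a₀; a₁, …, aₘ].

a₀ = ⌊√2208⌋ = 46.

[46; 1, 92]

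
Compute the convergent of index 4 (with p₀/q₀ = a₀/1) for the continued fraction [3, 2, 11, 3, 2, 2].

574/165

Using pₖ = aₖpₖ₋₁ + pₖ₋₂, qₖ = aₖqₖ₋₁ + qₖ₋₂ (with p₋₁=1, p₋₂=0, q₋₁=0, q₋₂=1):
  k=0: a=3, p=3, q=1
  k=1: a=2, p=7, q=2
  k=2: a=11, p=80, q=23
  k=3: a=3, p=247, q=71
  k=4: a=2, p=574, q=165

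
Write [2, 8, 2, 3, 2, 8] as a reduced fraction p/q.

Fold from the inside: start with 8/1.
  2 + 1/8 = 17/8
  3 + 8/17 = 59/17
  2 + 17/59 = 135/59
  8 + 59/135 = 1139/135
  2 + 135/1139 = 2413/1139

2413/1139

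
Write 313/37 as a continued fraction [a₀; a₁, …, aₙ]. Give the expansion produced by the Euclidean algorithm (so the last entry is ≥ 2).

[8; 2, 5, 1, 2]

313 = 8*37 + 17
37 = 2*17 + 3
17 = 5*3 + 2
3 = 1*2 + 1
2 = 2*1 + 0  (stop)
So 313/37 = [8; 2, 5, 1, 2].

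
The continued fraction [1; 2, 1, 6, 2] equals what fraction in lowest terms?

Using pₖ = aₖpₖ₋₁ + pₖ₋₂ and qₖ = aₖqₖ₋₁ + qₖ₋₂:
  k=0: a=1, p=1, q=1
  k=1: a=2, p=3, q=2
  k=2: a=1, p=4, q=3
  k=3: a=6, p=27, q=20
  k=4: a=2, p=58, q=43

58/43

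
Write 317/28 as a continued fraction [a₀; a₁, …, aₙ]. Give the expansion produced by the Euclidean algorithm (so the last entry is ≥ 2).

317 = 11*28 + 9
28 = 3*9 + 1
9 = 9*1 + 0  (stop)
So 317/28 = [11; 3, 9].

[11; 3, 9]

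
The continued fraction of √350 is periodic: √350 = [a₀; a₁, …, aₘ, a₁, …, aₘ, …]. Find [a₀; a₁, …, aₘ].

a₀ = ⌊√350⌋ = 18.
With m₀=0, d₀=1 and mₖ₊₁ = dₖaₖ − mₖ, dₖ₊₁ = (n − mₖ₊₁²)/dₖ, aₖ₊₁ = ⌊(a₀+mₖ₊₁)/dₖ₊₁⌋:
  k=1: m=18, d=26, a=1
  k=2: m=8, d=11, a=2
  k=3: m=14, d=14, a=2
  k=4: m=14, d=11, a=2
  k=5: m=8, d=26, a=1
  k=6: m=18, d=1, a=36
d=1 and a=2a₀=36 at k=6, so the next step gives (m, d) = (18, 26) again — its k=1 value — and the period has length 6.

[18; 1, 2, 2, 2, 1, 36]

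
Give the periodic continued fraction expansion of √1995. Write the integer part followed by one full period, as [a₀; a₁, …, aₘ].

a₀ = ⌊√1995⌋ = 44.

[44; 1, 1, 1, 88]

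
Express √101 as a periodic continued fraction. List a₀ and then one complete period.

[10; 20]

a₀ = ⌊√101⌋ = 10.
With m₀=0, d₀=1 and mₖ₊₁ = dₖaₖ − mₖ, dₖ₊₁ = (n − mₖ₊₁²)/dₖ, aₖ₊₁ = ⌊(a₀+mₖ₊₁)/dₖ₊₁⌋:
  k=1: m=10, d=1, a=20
d=1 and a=2a₀=20 at k=1, so the next step gives (m, d) = (10, 1) again — its k=1 value — and the period has length 1.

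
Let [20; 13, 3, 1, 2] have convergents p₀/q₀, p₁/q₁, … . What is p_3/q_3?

Using pₖ = aₖpₖ₋₁ + pₖ₋₂, qₖ = aₖqₖ₋₁ + qₖ₋₂ (with p₋₁=1, p₋₂=0, q₋₁=0, q₋₂=1):
  k=0: a=20, p=20, q=1
  k=1: a=13, p=261, q=13
  k=2: a=3, p=803, q=40
  k=3: a=1, p=1064, q=53

1064/53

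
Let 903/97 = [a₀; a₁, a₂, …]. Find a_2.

4

903 = 9·97 + 30   →  a_0 = 9
97 = 3·30 + 7   →  a_1 = 3
30 = 4·7 + 2   →  a_2 = 4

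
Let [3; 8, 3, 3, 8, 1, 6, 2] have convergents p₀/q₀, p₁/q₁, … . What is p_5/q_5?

Using pₖ = aₖpₖ₋₁ + pₖ₋₂, qₖ = aₖqₖ₋₁ + qₖ₋₂ (with p₋₁=1, p₋₂=0, q₋₁=0, q₋₂=1):
  k=0: a=3, p=3, q=1
  k=1: a=8, p=25, q=8
  k=2: a=3, p=78, q=25
  k=3: a=3, p=259, q=83
  k=4: a=8, p=2150, q=689
  k=5: a=1, p=2409, q=772

2409/772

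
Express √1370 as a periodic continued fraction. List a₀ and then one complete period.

a₀ = ⌊√1370⌋ = 37.
With m₀=0, d₀=1 and mₖ₊₁ = dₖaₖ − mₖ, dₖ₊₁ = (n − mₖ₊₁²)/dₖ, aₖ₊₁ = ⌊(a₀+mₖ₊₁)/dₖ₊₁⌋:
  k=1: m=37, d=1, a=74
d=1 and a=2a₀=74 at k=1, so the next step gives (m, d) = (37, 1) again — its k=1 value — and the period has length 1.

[37; 74]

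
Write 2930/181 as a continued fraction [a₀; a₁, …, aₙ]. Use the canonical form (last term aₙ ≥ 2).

[16; 5, 3, 11]

2930 = 16*181 + 34
181 = 5*34 + 11
34 = 3*11 + 1
11 = 11*1 + 0  (stop)
So 2930/181 = [16; 5, 3, 11].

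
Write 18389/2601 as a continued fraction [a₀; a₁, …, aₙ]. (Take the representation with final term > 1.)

18389 = 7*2601 + 182
2601 = 14*182 + 53
182 = 3*53 + 23
53 = 2*23 + 7
23 = 3*7 + 2
7 = 3*2 + 1
2 = 2*1 + 0  (stop)
So 18389/2601 = [7; 14, 3, 2, 3, 3, 2].

[7; 14, 3, 2, 3, 3, 2]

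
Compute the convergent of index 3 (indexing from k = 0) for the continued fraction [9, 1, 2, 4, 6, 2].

Using pₖ = aₖpₖ₋₁ + pₖ₋₂, qₖ = aₖqₖ₋₁ + qₖ₋₂ (with p₋₁=1, p₋₂=0, q₋₁=0, q₋₂=1):
  k=0: a=9, p=9, q=1
  k=1: a=1, p=10, q=1
  k=2: a=2, p=29, q=3
  k=3: a=4, p=126, q=13

126/13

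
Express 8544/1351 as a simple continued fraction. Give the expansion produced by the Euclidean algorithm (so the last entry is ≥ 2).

[6; 3, 11, 1, 5, 6]

8544 = 6×1351 + 438
1351 = 3×438 + 37
438 = 11×37 + 31
37 = 1×31 + 6
31 = 5×6 + 1
6 = 6×1 + 0  (stop)
So 8544/1351 = [6; 3, 11, 1, 5, 6].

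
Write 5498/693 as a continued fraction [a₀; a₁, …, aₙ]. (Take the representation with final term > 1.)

[7; 1, 14, 15, 3]

5498 = 7·693 + 647
693 = 1·647 + 46
647 = 14·46 + 3
46 = 15·3 + 1
3 = 3·1 + 0  (stop)
So 5498/693 = [7; 1, 14, 15, 3].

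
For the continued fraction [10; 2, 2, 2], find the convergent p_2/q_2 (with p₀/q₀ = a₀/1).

Using pₖ = aₖpₖ₋₁ + pₖ₋₂, qₖ = aₖqₖ₋₁ + qₖ₋₂ (with p₋₁=1, p₋₂=0, q₋₁=0, q₋₂=1):
  k=0: a=10, p=10, q=1
  k=1: a=2, p=21, q=2
  k=2: a=2, p=52, q=5

52/5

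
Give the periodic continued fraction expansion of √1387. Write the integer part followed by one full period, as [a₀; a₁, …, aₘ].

a₀ = ⌊√1387⌋ = 37.
With m₀=0, d₀=1 and mₖ₊₁ = dₖaₖ − mₖ, dₖ₊₁ = (n − mₖ₊₁²)/dₖ, aₖ₊₁ = ⌊(a₀+mₖ₊₁)/dₖ₊₁⌋:
  k=1: m=37, d=18, a=4
  k=2: m=35, d=9, a=8
  k=3: m=37, d=2, a=37
  k=4: m=37, d=9, a=8
  k=5: m=35, d=18, a=4
  k=6: m=37, d=1, a=74
d=1 and a=2a₀=74 at k=6, so the next step gives (m, d) = (37, 18) again — its k=1 value — and the period has length 6.

[37; 4, 8, 37, 8, 4, 74]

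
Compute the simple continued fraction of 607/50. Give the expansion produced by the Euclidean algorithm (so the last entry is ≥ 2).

607 = 12*50 + 7
50 = 7*7 + 1
7 = 7*1 + 0  (stop)
So 607/50 = [12; 7, 7].

[12; 7, 7]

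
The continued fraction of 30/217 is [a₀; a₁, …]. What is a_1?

30 = 0·217 + 30   →  a_0 = 0
217 = 7·30 + 7   →  a_1 = 7

7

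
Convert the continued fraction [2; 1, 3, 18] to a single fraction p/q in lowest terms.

Fold from the inside: start with 18/1.
  3 + 1/18 = 55/18
  1 + 18/55 = 73/55
  2 + 55/73 = 201/73

201/73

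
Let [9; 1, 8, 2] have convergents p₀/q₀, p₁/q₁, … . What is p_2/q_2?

89/9

Using pₖ = aₖpₖ₋₁ + pₖ₋₂, qₖ = aₖqₖ₋₁ + qₖ₋₂ (with p₋₁=1, p₋₂=0, q₋₁=0, q₋₂=1):
  k=0: a=9, p=9, q=1
  k=1: a=1, p=10, q=1
  k=2: a=8, p=89, q=9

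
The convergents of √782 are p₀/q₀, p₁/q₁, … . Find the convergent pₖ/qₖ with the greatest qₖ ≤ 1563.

43037/1539

√782 = [27; 1, 26, 1, 54, …] (period length 4).
Convergents:
  p_0/q_0 = 27/1
  p_1/q_1 = 28/1
  p_2/q_2 = 755/27
  p_3/q_3 = 783/28
  p_4/q_4 = 43037/1539
  p_5/q_5 = 43820/1567
q_4 = 1539 ≤ 1563 < 1567 = q_5, so the answer is 43037/1539.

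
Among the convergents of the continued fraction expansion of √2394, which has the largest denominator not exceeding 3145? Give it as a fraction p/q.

√2394 = [48; 1, 12, 1, 96, …] (period length 4).
Convergents:
  p_0/q_0 = 48/1
  p_1/q_1 = 49/1
  p_2/q_2 = 636/13
  p_3/q_3 = 685/14
  p_4/q_4 = 66396/1357
  p_5/q_5 = 67081/1371
  p_6/q_6 = 871368/17809
q_5 = 1371 ≤ 3145 < 17809 = q_6, so the answer is 67081/1371.

67081/1371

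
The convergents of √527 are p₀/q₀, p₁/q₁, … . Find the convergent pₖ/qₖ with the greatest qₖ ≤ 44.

528/23

√527 = [22; 1, 21, 1, 44, …] (period length 4).
Convergents:
  p_0/q_0 = 22/1
  p_1/q_1 = 23/1
  p_2/q_2 = 505/22
  p_3/q_3 = 528/23
  p_4/q_4 = 23737/1034
q_3 = 23 ≤ 44 < 1034 = q_4, so the answer is 528/23.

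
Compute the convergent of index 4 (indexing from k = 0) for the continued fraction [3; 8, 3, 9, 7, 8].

Using pₖ = aₖpₖ₋₁ + pₖ₋₂, qₖ = aₖqₖ₋₁ + qₖ₋₂ (with p₋₁=1, p₋₂=0, q₋₁=0, q₋₂=1):
  k=0: a=3, p=3, q=1
  k=1: a=8, p=25, q=8
  k=2: a=3, p=78, q=25
  k=3: a=9, p=727, q=233
  k=4: a=7, p=5167, q=1656

5167/1656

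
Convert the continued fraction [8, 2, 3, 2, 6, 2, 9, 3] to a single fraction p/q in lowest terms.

55051/6525

Using pₖ = aₖpₖ₋₁ + pₖ₋₂ and qₖ = aₖqₖ₋₁ + qₖ₋₂:
  k=0: a=8, p=8, q=1
  k=1: a=2, p=17, q=2
  k=2: a=3, p=59, q=7
  k=3: a=2, p=135, q=16
  k=4: a=6, p=869, q=103
  k=5: a=2, p=1873, q=222
  k=6: a=9, p=17726, q=2101
  k=7: a=3, p=55051, q=6525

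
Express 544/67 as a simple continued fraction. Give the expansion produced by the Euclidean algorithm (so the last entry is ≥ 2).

544 = 8*67 + 8
67 = 8*8 + 3
8 = 2*3 + 2
3 = 1*2 + 1
2 = 2*1 + 0  (stop)
So 544/67 = [8; 8, 2, 1, 2].

[8; 8, 2, 1, 2]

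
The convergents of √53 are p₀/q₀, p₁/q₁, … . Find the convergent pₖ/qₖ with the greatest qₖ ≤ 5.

√53 = [7; 3, 1, 1, 3, 14, …] (period length 5).
Convergents:
  p_0/q_0 = 7/1
  p_1/q_1 = 22/3
  p_2/q_2 = 29/4
  p_3/q_3 = 51/7
q_2 = 4 ≤ 5 < 7 = q_3, so the answer is 29/4.

29/4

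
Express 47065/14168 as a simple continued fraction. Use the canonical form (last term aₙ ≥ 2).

47065 = 3·14168 + 4561
14168 = 3·4561 + 485
4561 = 9·485 + 196
485 = 2·196 + 93
196 = 2·93 + 10
93 = 9·10 + 3
10 = 3·3 + 1
3 = 3·1 + 0  (stop)
So 47065/14168 = [3; 3, 9, 2, 2, 9, 3, 3].

[3; 3, 9, 2, 2, 9, 3, 3]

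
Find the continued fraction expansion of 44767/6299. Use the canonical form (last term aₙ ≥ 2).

44767 = 7·6299 + 674
6299 = 9·674 + 233
674 = 2·233 + 208
233 = 1·208 + 25
208 = 8·25 + 8
25 = 3·8 + 1
8 = 8·1 + 0  (stop)
So 44767/6299 = [7; 9, 2, 1, 8, 3, 8].

[7; 9, 2, 1, 8, 3, 8]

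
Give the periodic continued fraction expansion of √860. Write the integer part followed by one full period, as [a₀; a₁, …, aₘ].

[29; 3, 14, 3, 58]

a₀ = ⌊√860⌋ = 29.
With m₀=0, d₀=1 and mₖ₊₁ = dₖaₖ − mₖ, dₖ₊₁ = (n − mₖ₊₁²)/dₖ, aₖ₊₁ = ⌊(a₀+mₖ₊₁)/dₖ₊₁⌋:
  k=1: m=29, d=19, a=3
  k=2: m=28, d=4, a=14
  k=3: m=28, d=19, a=3
  k=4: m=29, d=1, a=58
d=1 and a=2a₀=58 at k=4, so the next step gives (m, d) = (29, 19) again — its k=1 value — and the period has length 4.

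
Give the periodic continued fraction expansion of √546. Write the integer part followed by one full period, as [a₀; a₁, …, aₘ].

[23; 2, 1, 2, 1, 2, 46]

a₀ = ⌊√546⌋ = 23.
With m₀=0, d₀=1 and mₖ₊₁ = dₖaₖ − mₖ, dₖ₊₁ = (n − mₖ₊₁²)/dₖ, aₖ₊₁ = ⌊(a₀+mₖ₊₁)/dₖ₊₁⌋:
  k=1: m=23, d=17, a=2
  k=2: m=11, d=25, a=1
  k=3: m=14, d=14, a=2
  k=4: m=14, d=25, a=1
  k=5: m=11, d=17, a=2
  k=6: m=23, d=1, a=46
d=1 and a=2a₀=46 at k=6, so the next step gives (m, d) = (23, 17) again — its k=1 value — and the period has length 6.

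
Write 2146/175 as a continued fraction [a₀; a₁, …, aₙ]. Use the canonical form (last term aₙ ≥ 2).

[12; 3, 1, 4, 9]

2146 = 12·175 + 46
175 = 3·46 + 37
46 = 1·37 + 9
37 = 4·9 + 1
9 = 9·1 + 0  (stop)
So 2146/175 = [12; 3, 1, 4, 9].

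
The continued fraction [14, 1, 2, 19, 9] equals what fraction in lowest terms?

Using pₖ = aₖpₖ₋₁ + pₖ₋₂ and qₖ = aₖqₖ₋₁ + qₖ₋₂:
  k=0: a=14, p=14, q=1
  k=1: a=1, p=15, q=1
  k=2: a=2, p=44, q=3
  k=3: a=19, p=851, q=58
  k=4: a=9, p=7703, q=525

7703/525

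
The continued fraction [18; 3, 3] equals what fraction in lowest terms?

183/10

Using pₖ = aₖpₖ₋₁ + pₖ₋₂ and qₖ = aₖqₖ₋₁ + qₖ₋₂:
  k=0: a=18, p=18, q=1
  k=1: a=3, p=55, q=3
  k=2: a=3, p=183, q=10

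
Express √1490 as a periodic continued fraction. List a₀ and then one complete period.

a₀ = ⌊√1490⌋ = 38.
With m₀=0, d₀=1 and mₖ₊₁ = dₖaₖ − mₖ, dₖ₊₁ = (n − mₖ₊₁²)/dₖ, aₖ₊₁ = ⌊(a₀+mₖ₊₁)/dₖ₊₁⌋:
  k=1: m=38, d=46, a=1
  k=2: m=8, d=31, a=1
  k=3: m=23, d=31, a=1
  k=4: m=8, d=46, a=1
  k=5: m=38, d=1, a=76
d=1 and a=2a₀=76 at k=5, so the next step gives (m, d) = (38, 46) again — its k=1 value — and the period has length 5.

[38; 1, 1, 1, 1, 76]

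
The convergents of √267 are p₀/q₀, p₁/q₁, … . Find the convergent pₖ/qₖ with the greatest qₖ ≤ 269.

√267 = [16; 2, 1, 15, 1, 2, 32, …] (period length 6).
Convergents:
  p_0/q_0 = 16/1
  p_1/q_1 = 33/2
  p_2/q_2 = 49/3
  p_3/q_3 = 768/47
  p_4/q_4 = 817/50
  p_5/q_5 = 2402/147
  p_6/q_6 = 77681/4754
q_5 = 147 ≤ 269 < 4754 = q_6, so the answer is 2402/147.

2402/147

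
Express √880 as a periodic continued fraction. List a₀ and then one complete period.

a₀ = ⌊√880⌋ = 29.
With m₀=0, d₀=1 and mₖ₊₁ = dₖaₖ − mₖ, dₖ₊₁ = (n − mₖ₊₁²)/dₖ, aₖ₊₁ = ⌊(a₀+mₖ₊₁)/dₖ₊₁⌋:
  k=1: m=29, d=39, a=1
  k=2: m=10, d=20, a=1
  k=3: m=10, d=39, a=1
  k=4: m=29, d=1, a=58
d=1 and a=2a₀=58 at k=4, so the next step gives (m, d) = (29, 39) again — its k=1 value — and the period has length 4.

[29; 1, 1, 1, 58]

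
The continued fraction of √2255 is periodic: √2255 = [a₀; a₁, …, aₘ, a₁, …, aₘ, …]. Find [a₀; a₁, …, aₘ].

[47; 2, 18, 2, 94]

a₀ = ⌊√2255⌋ = 47.
With m₀=0, d₀=1 and mₖ₊₁ = dₖaₖ − mₖ, dₖ₊₁ = (n − mₖ₊₁²)/dₖ, aₖ₊₁ = ⌊(a₀+mₖ₊₁)/dₖ₊₁⌋:
  k=1: m=47, d=46, a=2
  k=2: m=45, d=5, a=18
  k=3: m=45, d=46, a=2
  k=4: m=47, d=1, a=94
d=1 and a=2a₀=94 at k=4, so the next step gives (m, d) = (47, 46) again — its k=1 value — and the period has length 4.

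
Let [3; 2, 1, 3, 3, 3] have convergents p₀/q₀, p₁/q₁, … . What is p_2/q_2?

Using pₖ = aₖpₖ₋₁ + pₖ₋₂, qₖ = aₖqₖ₋₁ + qₖ₋₂ (with p₋₁=1, p₋₂=0, q₋₁=0, q₋₂=1):
  k=0: a=3, p=3, q=1
  k=1: a=2, p=7, q=2
  k=2: a=1, p=10, q=3

10/3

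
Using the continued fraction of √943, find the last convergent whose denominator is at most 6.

√943 = [30; 1, 2, 2, 2, 1, 60, …] (period length 6).
Convergents:
  p_0/q_0 = 30/1
  p_1/q_1 = 31/1
  p_2/q_2 = 92/3
  p_3/q_3 = 215/7
q_2 = 3 ≤ 6 < 7 = q_3, so the answer is 92/3.

92/3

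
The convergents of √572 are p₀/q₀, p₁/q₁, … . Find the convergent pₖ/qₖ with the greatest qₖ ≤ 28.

√572 = [23; 1, 10, 1, 46, …] (period length 4).
Convergents:
  p_0/q_0 = 23/1
  p_1/q_1 = 24/1
  p_2/q_2 = 263/11
  p_3/q_3 = 287/12
  p_4/q_4 = 13465/563
q_3 = 12 ≤ 28 < 563 = q_4, so the answer is 287/12.

287/12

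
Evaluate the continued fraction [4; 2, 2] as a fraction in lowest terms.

22/5

Using pₖ = aₖpₖ₋₁ + pₖ₋₂ and qₖ = aₖqₖ₋₁ + qₖ₋₂:
  k=0: a=4, p=4, q=1
  k=1: a=2, p=9, q=2
  k=2: a=2, p=22, q=5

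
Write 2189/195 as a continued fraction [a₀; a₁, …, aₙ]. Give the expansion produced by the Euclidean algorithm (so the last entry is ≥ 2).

[11; 4, 2, 3, 6]

2189 = 11*195 + 44
195 = 4*44 + 19
44 = 2*19 + 6
19 = 3*6 + 1
6 = 6*1 + 0  (stop)
So 2189/195 = [11; 4, 2, 3, 6].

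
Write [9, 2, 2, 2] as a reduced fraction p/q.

113/12

Using pₖ = aₖpₖ₋₁ + pₖ₋₂ and qₖ = aₖqₖ₋₁ + qₖ₋₂:
  k=0: a=9, p=9, q=1
  k=1: a=2, p=19, q=2
  k=2: a=2, p=47, q=5
  k=3: a=2, p=113, q=12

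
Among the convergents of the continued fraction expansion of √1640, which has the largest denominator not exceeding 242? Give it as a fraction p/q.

√1640 = [40; 2, 80, …] (period length 2).
Convergents:
  p_0/q_0 = 40/1
  p_1/q_1 = 81/2
  p_2/q_2 = 6520/161
  p_3/q_3 = 13121/324
q_2 = 161 ≤ 242 < 324 = q_3, so the answer is 6520/161.

6520/161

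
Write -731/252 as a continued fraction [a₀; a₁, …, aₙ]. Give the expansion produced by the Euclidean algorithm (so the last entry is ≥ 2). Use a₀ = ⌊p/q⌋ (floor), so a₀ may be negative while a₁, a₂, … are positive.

[-3; 10, 12, 2]

-731 = -3*252 + 25
252 = 10*25 + 2
25 = 12*2 + 1
2 = 2*1 + 0  (stop)
So -731/252 = [-3; 10, 12, 2].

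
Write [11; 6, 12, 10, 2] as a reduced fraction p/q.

Using pₖ = aₖpₖ₋₁ + pₖ₋₂ and qₖ = aₖqₖ₋₁ + qₖ₋₂:
  k=0: a=11, p=11, q=1
  k=1: a=6, p=67, q=6
  k=2: a=12, p=815, q=73
  k=3: a=10, p=8217, q=736
  k=4: a=2, p=17249, q=1545

17249/1545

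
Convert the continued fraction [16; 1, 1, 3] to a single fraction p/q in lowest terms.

Fold from the inside: start with 3/1.
  1 + 1/3 = 4/3
  1 + 3/4 = 7/4
  16 + 4/7 = 116/7

116/7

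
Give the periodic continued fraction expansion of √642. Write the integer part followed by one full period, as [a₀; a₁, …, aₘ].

a₀ = ⌊√642⌋ = 25.
With m₀=0, d₀=1 and mₖ₊₁ = dₖaₖ − mₖ, dₖ₊₁ = (n − mₖ₊₁²)/dₖ, aₖ₊₁ = ⌊(a₀+mₖ₊₁)/dₖ₊₁⌋:
  k=1: m=25, d=17, a=2
  k=2: m=9, d=33, a=1
  k=3: m=24, d=2, a=24
  k=4: m=24, d=33, a=1
  k=5: m=9, d=17, a=2
  k=6: m=25, d=1, a=50
d=1 and a=2a₀=50 at k=6, so the next step gives (m, d) = (25, 17) again — its k=1 value — and the period has length 6.

[25; 2, 1, 24, 1, 2, 50]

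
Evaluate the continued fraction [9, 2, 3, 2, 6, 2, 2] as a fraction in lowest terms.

Using pₖ = aₖpₖ₋₁ + pₖ₋₂ and qₖ = aₖqₖ₋₁ + qₖ₋₂:
  k=0: a=9, p=9, q=1
  k=1: a=2, p=19, q=2
  k=2: a=3, p=66, q=7
  k=3: a=2, p=151, q=16
  k=4: a=6, p=972, q=103
  k=5: a=2, p=2095, q=222
  k=6: a=2, p=5162, q=547

5162/547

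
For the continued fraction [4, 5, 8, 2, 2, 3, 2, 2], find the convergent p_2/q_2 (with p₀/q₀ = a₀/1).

172/41

Using pₖ = aₖpₖ₋₁ + pₖ₋₂, qₖ = aₖqₖ₋₁ + qₖ₋₂ (with p₋₁=1, p₋₂=0, q₋₁=0, q₋₂=1):
  k=0: a=4, p=4, q=1
  k=1: a=5, p=21, q=5
  k=2: a=8, p=172, q=41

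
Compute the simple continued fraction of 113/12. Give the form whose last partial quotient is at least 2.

113 = 9·12 + 5
12 = 2·5 + 2
5 = 2·2 + 1
2 = 2·1 + 0  (stop)
So 113/12 = [9; 2, 2, 2].

[9; 2, 2, 2]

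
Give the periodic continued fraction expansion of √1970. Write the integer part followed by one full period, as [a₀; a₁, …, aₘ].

a₀ = ⌊√1970⌋ = 44.
With m₀=0, d₀=1 and mₖ₊₁ = dₖaₖ − mₖ, dₖ₊₁ = (n − mₖ₊₁²)/dₖ, aₖ₊₁ = ⌊(a₀+mₖ₊₁)/dₖ₊₁⌋:
  k=1: m=44, d=34, a=2
  k=2: m=24, d=41, a=1
  k=3: m=17, d=41, a=1
  k=4: m=24, d=34, a=2
  k=5: m=44, d=1, a=88
d=1 and a=2a₀=88 at k=5, so the next step gives (m, d) = (44, 34) again — its k=1 value — and the period has length 5.

[44; 2, 1, 1, 2, 88]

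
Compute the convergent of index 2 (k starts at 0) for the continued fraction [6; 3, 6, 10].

Using pₖ = aₖpₖ₋₁ + pₖ₋₂, qₖ = aₖqₖ₋₁ + qₖ₋₂ (with p₋₁=1, p₋₂=0, q₋₁=0, q₋₂=1):
  k=0: a=6, p=6, q=1
  k=1: a=3, p=19, q=3
  k=2: a=6, p=120, q=19

120/19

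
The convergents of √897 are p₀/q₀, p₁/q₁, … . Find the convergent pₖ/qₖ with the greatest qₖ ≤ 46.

599/20

√897 = [29; 1, 18, 1, 58, …] (period length 4).
Convergents:
  p_0/q_0 = 29/1
  p_1/q_1 = 30/1
  p_2/q_2 = 569/19
  p_3/q_3 = 599/20
  p_4/q_4 = 35311/1179
q_3 = 20 ≤ 46 < 1179 = q_4, so the answer is 599/20.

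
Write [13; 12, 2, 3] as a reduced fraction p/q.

1138/87

Fold from the inside: start with 3/1.
  2 + 1/3 = 7/3
  12 + 3/7 = 87/7
  13 + 7/87 = 1138/87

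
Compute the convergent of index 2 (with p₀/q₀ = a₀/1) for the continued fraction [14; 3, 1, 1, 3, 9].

Using pₖ = aₖpₖ₋₁ + pₖ₋₂, qₖ = aₖqₖ₋₁ + qₖ₋₂ (with p₋₁=1, p₋₂=0, q₋₁=0, q₋₂=1):
  k=0: a=14, p=14, q=1
  k=1: a=3, p=43, q=3
  k=2: a=1, p=57, q=4

57/4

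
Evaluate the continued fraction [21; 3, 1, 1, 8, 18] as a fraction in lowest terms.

23135/1087

Fold from the inside: start with 18/1.
  8 + 1/18 = 145/18
  1 + 18/145 = 163/145
  1 + 145/163 = 308/163
  3 + 163/308 = 1087/308
  21 + 308/1087 = 23135/1087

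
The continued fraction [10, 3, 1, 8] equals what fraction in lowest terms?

359/35

Fold from the inside: start with 8/1.
  1 + 1/8 = 9/8
  3 + 8/9 = 35/9
  10 + 9/35 = 359/35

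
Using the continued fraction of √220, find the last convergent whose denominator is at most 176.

√220 = [14; 1, 4, 1, 28, …] (period length 4).
Convergents:
  p_0/q_0 = 14/1
  p_1/q_1 = 15/1
  p_2/q_2 = 74/5
  p_3/q_3 = 89/6
  p_4/q_4 = 2566/173
  p_5/q_5 = 2655/179
q_4 = 173 ≤ 176 < 179 = q_5, so the answer is 2566/173.

2566/173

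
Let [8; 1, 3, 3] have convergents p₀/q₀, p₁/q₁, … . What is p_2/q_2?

35/4

Using pₖ = aₖpₖ₋₁ + pₖ₋₂, qₖ = aₖqₖ₋₁ + qₖ₋₂ (with p₋₁=1, p₋₂=0, q₋₁=0, q₋₂=1):
  k=0: a=8, p=8, q=1
  k=1: a=1, p=9, q=1
  k=2: a=3, p=35, q=4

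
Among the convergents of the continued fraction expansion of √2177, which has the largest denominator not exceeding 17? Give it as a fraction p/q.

√2177 = [46; 1, 1, 1, 12, 1, 1, 1, 92, …] (period length 8).
Convergents:
  p_0/q_0 = 46/1
  p_1/q_1 = 47/1
  p_2/q_2 = 93/2
  p_3/q_3 = 140/3
  p_4/q_4 = 1773/38
q_3 = 3 ≤ 17 < 38 = q_4, so the answer is 140/3.

140/3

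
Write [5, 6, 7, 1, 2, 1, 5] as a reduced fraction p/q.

Using pₖ = aₖpₖ₋₁ + pₖ₋₂ and qₖ = aₖqₖ₋₁ + qₖ₋₂:
  k=0: a=5, p=5, q=1
  k=1: a=6, p=31, q=6
  k=2: a=7, p=222, q=43
  k=3: a=1, p=253, q=49
  k=4: a=2, p=728, q=141
  k=5: a=1, p=981, q=190
  k=6: a=5, p=5633, q=1091

5633/1091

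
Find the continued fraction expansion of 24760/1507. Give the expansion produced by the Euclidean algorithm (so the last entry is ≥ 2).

24760 = 16*1507 + 648
1507 = 2*648 + 211
648 = 3*211 + 15
211 = 14*15 + 1
15 = 15*1 + 0  (stop)
So 24760/1507 = [16; 2, 3, 14, 15].

[16; 2, 3, 14, 15]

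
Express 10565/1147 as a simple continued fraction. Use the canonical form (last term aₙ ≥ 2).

[9; 4, 1, 2, 1, 5, 3, 3]

10565 = 9×1147 + 242
1147 = 4×242 + 179
242 = 1×179 + 63
179 = 2×63 + 53
63 = 1×53 + 10
53 = 5×10 + 3
10 = 3×3 + 1
3 = 3×1 + 0  (stop)
So 10565/1147 = [9; 4, 1, 2, 1, 5, 3, 3].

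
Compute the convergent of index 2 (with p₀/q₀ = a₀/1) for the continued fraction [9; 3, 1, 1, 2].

Using pₖ = aₖpₖ₋₁ + pₖ₋₂, qₖ = aₖqₖ₋₁ + qₖ₋₂ (with p₋₁=1, p₋₂=0, q₋₁=0, q₋₂=1):
  k=0: a=9, p=9, q=1
  k=1: a=3, p=28, q=3
  k=2: a=1, p=37, q=4

37/4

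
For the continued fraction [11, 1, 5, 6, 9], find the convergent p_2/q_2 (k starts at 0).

71/6

Using pₖ = aₖpₖ₋₁ + pₖ₋₂, qₖ = aₖqₖ₋₁ + qₖ₋₂ (with p₋₁=1, p₋₂=0, q₋₁=0, q₋₂=1):
  k=0: a=11, p=11, q=1
  k=1: a=1, p=12, q=1
  k=2: a=5, p=71, q=6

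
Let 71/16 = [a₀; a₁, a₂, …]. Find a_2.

71 = 4·16 + 7   →  a_0 = 4
16 = 2·7 + 2   →  a_1 = 2
7 = 3·2 + 1   →  a_2 = 3

3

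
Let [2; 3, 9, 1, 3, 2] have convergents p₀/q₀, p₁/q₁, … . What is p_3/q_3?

72/31

Using pₖ = aₖpₖ₋₁ + pₖ₋₂, qₖ = aₖqₖ₋₁ + qₖ₋₂ (with p₋₁=1, p₋₂=0, q₋₁=0, q₋₂=1):
  k=0: a=2, p=2, q=1
  k=1: a=3, p=7, q=3
  k=2: a=9, p=65, q=28
  k=3: a=1, p=72, q=31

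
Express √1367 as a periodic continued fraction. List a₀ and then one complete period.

[36; 1, 35, 1, 72]

a₀ = ⌊√1367⌋ = 36.
With m₀=0, d₀=1 and mₖ₊₁ = dₖaₖ − mₖ, dₖ₊₁ = (n − mₖ₊₁²)/dₖ, aₖ₊₁ = ⌊(a₀+mₖ₊₁)/dₖ₊₁⌋:
  k=1: m=36, d=71, a=1
  k=2: m=35, d=2, a=35
  k=3: m=35, d=71, a=1
  k=4: m=36, d=1, a=72
d=1 and a=2a₀=72 at k=4, so the next step gives (m, d) = (36, 71) again — its k=1 value — and the period has length 4.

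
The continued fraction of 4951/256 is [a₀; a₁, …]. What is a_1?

2

4951 = 19·256 + 87   →  a_0 = 19
256 = 2·87 + 82   →  a_1 = 2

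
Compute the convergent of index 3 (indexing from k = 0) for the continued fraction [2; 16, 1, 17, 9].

628/305

Using pₖ = aₖpₖ₋₁ + pₖ₋₂, qₖ = aₖqₖ₋₁ + qₖ₋₂ (with p₋₁=1, p₋₂=0, q₋₁=0, q₋₂=1):
  k=0: a=2, p=2, q=1
  k=1: a=16, p=33, q=16
  k=2: a=1, p=35, q=17
  k=3: a=17, p=628, q=305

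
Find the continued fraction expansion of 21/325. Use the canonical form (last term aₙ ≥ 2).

21 = 0·325 + 21
325 = 15·21 + 10
21 = 2·10 + 1
10 = 10·1 + 0  (stop)
So 21/325 = [0; 15, 2, 10].

[0; 15, 2, 10]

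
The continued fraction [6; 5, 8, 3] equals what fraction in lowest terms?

Fold from the inside: start with 3/1.
  8 + 1/3 = 25/3
  5 + 3/25 = 128/25
  6 + 25/128 = 793/128

793/128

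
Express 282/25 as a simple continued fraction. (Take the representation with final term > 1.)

[11; 3, 1, 1, 3]

282 = 11×25 + 7
25 = 3×7 + 4
7 = 1×4 + 3
4 = 1×3 + 1
3 = 3×1 + 0  (stop)
So 282/25 = [11; 3, 1, 1, 3].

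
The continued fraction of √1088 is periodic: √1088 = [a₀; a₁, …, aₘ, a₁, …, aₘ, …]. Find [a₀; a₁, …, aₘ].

[32; 1, 64]

a₀ = ⌊√1088⌋ = 32.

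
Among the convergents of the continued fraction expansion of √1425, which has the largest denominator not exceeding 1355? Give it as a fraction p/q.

45601/1208

√1425 = [37; 1, 2, 1, 74, …] (period length 4).
Convergents:
  p_0/q_0 = 37/1
  p_1/q_1 = 38/1
  p_2/q_2 = 113/3
  p_3/q_3 = 151/4
  p_4/q_4 = 11287/299
  p_5/q_5 = 11438/303
  p_6/q_6 = 34163/905
  p_7/q_7 = 45601/1208
  p_8/q_8 = 3408637/90297
q_7 = 1208 ≤ 1355 < 90297 = q_8, so the answer is 45601/1208.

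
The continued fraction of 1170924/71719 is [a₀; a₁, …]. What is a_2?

1170924 = 16·71719 + 23420   →  a_0 = 16
71719 = 3·23420 + 1459   →  a_1 = 3
23420 = 16·1459 + 76   →  a_2 = 16

16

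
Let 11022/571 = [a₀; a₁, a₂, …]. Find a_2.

11022 = 19·571 + 173   →  a_0 = 19
571 = 3·173 + 52   →  a_1 = 3
173 = 3·52 + 17   →  a_2 = 3

3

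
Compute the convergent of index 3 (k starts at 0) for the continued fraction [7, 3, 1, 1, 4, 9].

51/7

Using pₖ = aₖpₖ₋₁ + pₖ₋₂, qₖ = aₖqₖ₋₁ + qₖ₋₂ (with p₋₁=1, p₋₂=0, q₋₁=0, q₋₂=1):
  k=0: a=7, p=7, q=1
  k=1: a=3, p=22, q=3
  k=2: a=1, p=29, q=4
  k=3: a=1, p=51, q=7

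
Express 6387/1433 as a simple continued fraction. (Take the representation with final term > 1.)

6387 = 4·1433 + 655
1433 = 2·655 + 123
655 = 5·123 + 40
123 = 3·40 + 3
40 = 13·3 + 1
3 = 3·1 + 0  (stop)
So 6387/1433 = [4; 2, 5, 3, 13, 3].

[4; 2, 5, 3, 13, 3]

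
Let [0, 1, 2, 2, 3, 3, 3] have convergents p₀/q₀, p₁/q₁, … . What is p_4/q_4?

Using pₖ = aₖpₖ₋₁ + pₖ₋₂, qₖ = aₖqₖ₋₁ + qₖ₋₂ (with p₋₁=1, p₋₂=0, q₋₁=0, q₋₂=1):
  k=0: a=0, p=0, q=1
  k=1: a=1, p=1, q=1
  k=2: a=2, p=2, q=3
  k=3: a=2, p=5, q=7
  k=4: a=3, p=17, q=24

17/24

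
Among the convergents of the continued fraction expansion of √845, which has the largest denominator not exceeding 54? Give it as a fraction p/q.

√845 = [29; 14, 1, 1, 14, 58, …] (period length 5).
Convergents:
  p_0/q_0 = 29/1
  p_1/q_1 = 407/14
  p_2/q_2 = 436/15
  p_3/q_3 = 843/29
  p_4/q_4 = 12238/421
q_3 = 29 ≤ 54 < 421 = q_4, so the answer is 843/29.

843/29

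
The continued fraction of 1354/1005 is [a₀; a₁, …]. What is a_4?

3

1354 = 1·1005 + 349   →  a_0 = 1
1005 = 2·349 + 307   →  a_1 = 2
349 = 1·307 + 42   →  a_2 = 1
307 = 7·42 + 13   →  a_3 = 7
42 = 3·13 + 3   →  a_4 = 3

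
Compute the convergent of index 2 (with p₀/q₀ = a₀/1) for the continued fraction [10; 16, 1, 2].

Using pₖ = aₖpₖ₋₁ + pₖ₋₂, qₖ = aₖqₖ₋₁ + qₖ₋₂ (with p₋₁=1, p₋₂=0, q₋₁=0, q₋₂=1):
  k=0: a=10, p=10, q=1
  k=1: a=16, p=161, q=16
  k=2: a=1, p=171, q=17

171/17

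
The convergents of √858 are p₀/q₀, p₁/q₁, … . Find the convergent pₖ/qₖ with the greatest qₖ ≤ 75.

703/24

√858 = [29; 3, 2, 3, 58, …] (period length 4).
Convergents:
  p_0/q_0 = 29/1
  p_1/q_1 = 88/3
  p_2/q_2 = 205/7
  p_3/q_3 = 703/24
  p_4/q_4 = 40979/1399
q_3 = 24 ≤ 75 < 1399 = q_4, so the answer is 703/24.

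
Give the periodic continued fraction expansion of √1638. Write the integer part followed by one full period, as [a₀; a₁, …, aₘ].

a₀ = ⌊√1638⌋ = 40.
With m₀=0, d₀=1 and mₖ₊₁ = dₖaₖ − mₖ, dₖ₊₁ = (n − mₖ₊₁²)/dₖ, aₖ₊₁ = ⌊(a₀+mₖ₊₁)/dₖ₊₁⌋:
  k=1: m=40, d=38, a=2
  k=2: m=36, d=9, a=8
  k=3: m=36, d=38, a=2
  k=4: m=40, d=1, a=80
d=1 and a=2a₀=80 at k=4, so the next step gives (m, d) = (40, 38) again — its k=1 value — and the period has length 4.

[40; 2, 8, 2, 80]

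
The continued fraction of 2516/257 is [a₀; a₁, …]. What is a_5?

2516 = 9·257 + 203   →  a_0 = 9
257 = 1·203 + 54   →  a_1 = 1
203 = 3·54 + 41   →  a_2 = 3
54 = 1·41 + 13   →  a_3 = 1
41 = 3·13 + 2   →  a_4 = 3
13 = 6·2 + 1   →  a_5 = 6

6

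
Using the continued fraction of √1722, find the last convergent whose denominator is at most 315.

√1722 = [41; 2, 82, …] (period length 2).
Convergents:
  p_0/q_0 = 41/1
  p_1/q_1 = 83/2
  p_2/q_2 = 6847/165
  p_3/q_3 = 13777/332
q_2 = 165 ≤ 315 < 332 = q_3, so the answer is 6847/165.

6847/165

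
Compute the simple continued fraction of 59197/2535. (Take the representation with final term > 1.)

[23; 2, 1, 5, 3, 15, 3]

59197 = 23×2535 + 892
2535 = 2×892 + 751
892 = 1×751 + 141
751 = 5×141 + 46
141 = 3×46 + 3
46 = 15×3 + 1
3 = 3×1 + 0  (stop)
So 59197/2535 = [23; 2, 1, 5, 3, 15, 3].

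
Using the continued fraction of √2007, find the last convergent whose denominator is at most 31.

√2007 = [44; 1, 3, 1, 88, …] (period length 4).
Convergents:
  p_0/q_0 = 44/1
  p_1/q_1 = 45/1
  p_2/q_2 = 179/4
  p_3/q_3 = 224/5
  p_4/q_4 = 19891/444
q_3 = 5 ≤ 31 < 444 = q_4, so the answer is 224/5.

224/5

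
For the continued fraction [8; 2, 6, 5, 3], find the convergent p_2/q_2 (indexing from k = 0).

110/13

Using pₖ = aₖpₖ₋₁ + pₖ₋₂, qₖ = aₖqₖ₋₁ + qₖ₋₂ (with p₋₁=1, p₋₂=0, q₋₁=0, q₋₂=1):
  k=0: a=8, p=8, q=1
  k=1: a=2, p=17, q=2
  k=2: a=6, p=110, q=13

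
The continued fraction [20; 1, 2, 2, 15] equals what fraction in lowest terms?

Using pₖ = aₖpₖ₋₁ + pₖ₋₂ and qₖ = aₖqₖ₋₁ + qₖ₋₂:
  k=0: a=20, p=20, q=1
  k=1: a=1, p=21, q=1
  k=2: a=2, p=62, q=3
  k=3: a=2, p=145, q=7
  k=4: a=15, p=2237, q=108

2237/108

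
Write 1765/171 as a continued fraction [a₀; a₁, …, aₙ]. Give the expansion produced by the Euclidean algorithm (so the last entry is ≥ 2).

[10; 3, 9, 6]

1765 = 10×171 + 55
171 = 3×55 + 6
55 = 9×6 + 1
6 = 6×1 + 0  (stop)
So 1765/171 = [10; 3, 9, 6].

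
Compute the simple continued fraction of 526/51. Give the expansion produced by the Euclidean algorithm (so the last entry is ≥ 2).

526 = 10·51 + 16
51 = 3·16 + 3
16 = 5·3 + 1
3 = 3·1 + 0  (stop)
So 526/51 = [10; 3, 5, 3].

[10; 3, 5, 3]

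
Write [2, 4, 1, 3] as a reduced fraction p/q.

Fold from the inside: start with 3/1.
  1 + 1/3 = 4/3
  4 + 3/4 = 19/4
  2 + 4/19 = 42/19

42/19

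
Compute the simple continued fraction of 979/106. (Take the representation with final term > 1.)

[9; 4, 4, 6]

979 = 9×106 + 25
106 = 4×25 + 6
25 = 4×6 + 1
6 = 6×1 + 0  (stop)
So 979/106 = [9; 4, 4, 6].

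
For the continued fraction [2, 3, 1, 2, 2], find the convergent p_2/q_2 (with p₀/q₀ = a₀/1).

Using pₖ = aₖpₖ₋₁ + pₖ₋₂, qₖ = aₖqₖ₋₁ + qₖ₋₂ (with p₋₁=1, p₋₂=0, q₋₁=0, q₋₂=1):
  k=0: a=2, p=2, q=1
  k=1: a=3, p=7, q=3
  k=2: a=1, p=9, q=4

9/4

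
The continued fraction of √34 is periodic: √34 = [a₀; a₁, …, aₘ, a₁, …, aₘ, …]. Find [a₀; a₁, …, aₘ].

[5; 1, 4, 1, 10]

a₀ = ⌊√34⌋ = 5.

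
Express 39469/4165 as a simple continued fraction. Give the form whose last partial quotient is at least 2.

39469 = 9·4165 + 1984
4165 = 2·1984 + 197
1984 = 10·197 + 14
197 = 14·14 + 1
14 = 14·1 + 0  (stop)
So 39469/4165 = [9; 2, 10, 14, 14].

[9; 2, 10, 14, 14]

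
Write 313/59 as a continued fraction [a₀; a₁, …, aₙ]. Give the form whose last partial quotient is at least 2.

[5; 3, 3, 1, 1, 2]

313 = 5×59 + 18
59 = 3×18 + 5
18 = 3×5 + 3
5 = 1×3 + 2
3 = 1×2 + 1
2 = 2×1 + 0  (stop)
So 313/59 = [5; 3, 3, 1, 1, 2].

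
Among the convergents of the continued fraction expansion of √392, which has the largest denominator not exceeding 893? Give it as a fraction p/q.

15661/791

√392 = [19; 1, 3, 1, 38, …] (period length 4).
Convergents:
  p_0/q_0 = 19/1
  p_1/q_1 = 20/1
  p_2/q_2 = 79/4
  p_3/q_3 = 99/5
  p_4/q_4 = 3841/194
  p_5/q_5 = 3940/199
  p_6/q_6 = 15661/791
  p_7/q_7 = 19601/990
q_6 = 791 ≤ 893 < 990 = q_7, so the answer is 15661/791.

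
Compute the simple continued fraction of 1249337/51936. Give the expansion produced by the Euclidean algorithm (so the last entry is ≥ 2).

[24; 18, 12, 1, 16, 13]

1249337 = 24×51936 + 2873
51936 = 18×2873 + 222
2873 = 12×222 + 209
222 = 1×209 + 13
209 = 16×13 + 1
13 = 13×1 + 0  (stop)
So 1249337/51936 = [24; 18, 12, 1, 16, 13].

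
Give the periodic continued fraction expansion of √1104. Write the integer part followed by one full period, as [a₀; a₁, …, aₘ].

[33; 4, 2, 2, 2, 4, 66]

a₀ = ⌊√1104⌋ = 33.
With m₀=0, d₀=1 and mₖ₊₁ = dₖaₖ − mₖ, dₖ₊₁ = (n − mₖ₊₁²)/dₖ, aₖ₊₁ = ⌊(a₀+mₖ₊₁)/dₖ₊₁⌋:
  k=1: m=33, d=15, a=4
  k=2: m=27, d=25, a=2
  k=3: m=23, d=23, a=2
  k=4: m=23, d=25, a=2
  k=5: m=27, d=15, a=4
  k=6: m=33, d=1, a=66
d=1 and a=2a₀=66 at k=6, so the next step gives (m, d) = (33, 15) again — its k=1 value — and the period has length 6.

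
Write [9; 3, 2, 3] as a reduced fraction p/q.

Using pₖ = aₖpₖ₋₁ + pₖ₋₂ and qₖ = aₖqₖ₋₁ + qₖ₋₂:
  k=0: a=9, p=9, q=1
  k=1: a=3, p=28, q=3
  k=2: a=2, p=65, q=7
  k=3: a=3, p=223, q=24

223/24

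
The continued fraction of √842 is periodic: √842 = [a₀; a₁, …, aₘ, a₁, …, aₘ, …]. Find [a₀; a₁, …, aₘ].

a₀ = ⌊√842⌋ = 29.
With m₀=0, d₀=1 and mₖ₊₁ = dₖaₖ − mₖ, dₖ₊₁ = (n − mₖ₊₁²)/dₖ, aₖ₊₁ = ⌊(a₀+mₖ₊₁)/dₖ₊₁⌋:
  k=1: m=29, d=1, a=58
d=1 and a=2a₀=58 at k=1, so the next step gives (m, d) = (29, 1) again — its k=1 value — and the period has length 1.

[29; 58]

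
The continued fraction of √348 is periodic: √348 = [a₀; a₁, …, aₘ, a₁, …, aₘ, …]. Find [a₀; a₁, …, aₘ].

a₀ = ⌊√348⌋ = 18.
With m₀=0, d₀=1 and mₖ₊₁ = dₖaₖ − mₖ, dₖ₊₁ = (n − mₖ₊₁²)/dₖ, aₖ₊₁ = ⌊(a₀+mₖ₊₁)/dₖ₊₁⌋:
  k=1: m=18, d=24, a=1
  k=2: m=6, d=13, a=1
  k=3: m=7, d=23, a=1
  k=4: m=16, d=4, a=8
  k=5: m=16, d=23, a=1
  k=6: m=7, d=13, a=1
  k=7: m=6, d=24, a=1
  k=8: m=18, d=1, a=36
d=1 and a=2a₀=36 at k=8, so the next step gives (m, d) = (18, 24) again — its k=1 value — and the period has length 8.

[18; 1, 1, 1, 8, 1, 1, 1, 36]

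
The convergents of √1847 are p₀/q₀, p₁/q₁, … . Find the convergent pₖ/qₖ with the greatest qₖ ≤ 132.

√1847 = [42; 1, 41, 1, 84, …] (period length 4).
Convergents:
  p_0/q_0 = 42/1
  p_1/q_1 = 43/1
  p_2/q_2 = 1805/42
  p_3/q_3 = 1848/43
  p_4/q_4 = 157037/3654
q_3 = 43 ≤ 132 < 3654 = q_4, so the answer is 1848/43.

1848/43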